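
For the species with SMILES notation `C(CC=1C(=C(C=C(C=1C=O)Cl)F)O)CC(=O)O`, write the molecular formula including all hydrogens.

C11H10ClFO4

Heavy atoms from the SMILES: 11 C, 1 Cl, 1 F, 4 O.
Implicit hydrogens by atom environment:
  5 × C (aromatic): no H
  3 × C: 2 H each → 6
  2 × O: 1 H each → 2
  2 × O: no H
  1 × C (aromatic): 1 H
  1 × C: 1 H
  1 × C: no H
  1 × Cl: no H
  1 × F: no H
  Total hydrogens = 10.
Molecular formula: C11H10ClFO4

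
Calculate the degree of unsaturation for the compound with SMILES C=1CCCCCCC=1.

2

Molecular formula from the SMILES: C8H14.
DoU = (2C + 2 + N − H − X)/2 = (2·8 + 2 + 0 − 14 − 0)/2 = 4/2 = 2.
(Structurally: 1 ring(s) + 1 π bond(s) = 2.)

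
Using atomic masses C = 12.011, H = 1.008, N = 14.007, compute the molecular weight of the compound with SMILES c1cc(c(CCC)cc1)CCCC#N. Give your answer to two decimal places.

Molecular formula: C13H17N.
M = 13×12.011 + 17×1.008 + 1×14.007 = 187.29 g/mol.

187.29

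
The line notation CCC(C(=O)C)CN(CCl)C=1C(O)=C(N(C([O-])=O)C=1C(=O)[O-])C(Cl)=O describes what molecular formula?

[C14H14Cl2N2O7]2-

Heavy atoms from the SMILES: 14 C, 2 Cl, 2 N, 7 O.
Implicit hydrogens by atom environment:
  4 × C (aromatic): no H
  4 × C: no H
  4 × O: no H
  3 × C: 2 H each → 6
  2 × C: 3 H each → 6
  2 × Cl: no H
  2 × O (charge -1): no H
  1 × C: 1 H
  1 × N (aromatic): no H
  1 × N: no H
  1 × O: 1 H
  Total hydrogens = 14.
Net charge -2.
Molecular formula: [C14H14Cl2N2O7]2-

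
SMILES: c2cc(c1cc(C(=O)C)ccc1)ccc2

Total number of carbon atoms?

14

The symbol for carbon appears 14 times in the SMILES. Lowercase c denotes aromatic carbon and counts toward C.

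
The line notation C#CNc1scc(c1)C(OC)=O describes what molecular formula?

C8H7NO2S

Heavy atoms from the SMILES: 8 C, 1 N, 2 O, 1 S.
Implicit hydrogens by atom environment:
  2 × C (aromatic): 1 H each → 2
  2 × C (aromatic): no H
  2 × C: no H
  2 × O: no H
  1 × C: 3 H
  1 × C: 1 H
  1 × N: 1 H
  1 × S (aromatic): no H
  Total hydrogens = 7.
Molecular formula: C8H7NO2S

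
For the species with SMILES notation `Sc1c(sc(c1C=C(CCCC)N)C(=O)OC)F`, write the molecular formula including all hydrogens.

C12H16FNO2S2

Heavy atoms from the SMILES: 12 C, 1 F, 1 N, 2 O, 2 S.
Implicit hydrogens by atom environment:
  4 × C (aromatic): no H
  3 × C: 2 H each → 6
  2 × C: 3 H each → 6
  2 × C: no H
  2 × O: no H
  1 × C: 1 H
  1 × F: no H
  1 × N: 2 H
  1 × S: 1 H
  1 × S (aromatic): no H
  Total hydrogens = 16.
Molecular formula: C12H16FNO2S2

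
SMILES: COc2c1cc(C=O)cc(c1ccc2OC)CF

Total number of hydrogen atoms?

13

Hydrogens are implicit in SMILES; fill each atom to its normal valence:
  6 × C (aromatic): no H
  4 × C (aromatic): 1 H each → 4
  3 × O: no H
  2 × C: 3 H each → 6
  1 × C: 2 H
  1 × C: 1 H
  1 × F: no H
  Total hydrogens = 13.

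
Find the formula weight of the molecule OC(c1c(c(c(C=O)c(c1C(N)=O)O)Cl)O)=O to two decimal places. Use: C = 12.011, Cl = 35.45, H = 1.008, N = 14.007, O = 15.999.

259.60

Molecular formula: C9H6ClNO6.
M = 9×12.011 + 1×35.45 + 6×1.008 + 1×14.007 + 6×15.999 = 259.60 g/mol.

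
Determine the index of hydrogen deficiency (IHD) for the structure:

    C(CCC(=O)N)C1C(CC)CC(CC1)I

2

Molecular formula from the SMILES: C12H22INO.
DoU = (2C + 2 + N − H − X)/2 = (2·12 + 2 + 1 − 22 − 1)/2 = 4/2 = 2.
(Structurally: 1 ring(s) + 1 π bond(s) = 2.)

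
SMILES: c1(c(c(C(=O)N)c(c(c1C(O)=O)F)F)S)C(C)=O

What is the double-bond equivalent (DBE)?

7

Molecular formula from the SMILES: C10H7F2NO4S.
DoU = (2C + 2 + N − H − X)/2 = (2·10 + 2 + 1 − 7 − 2)/2 = 14/2 = 7.
(Structurally: 1 ring(s) + 6 π bond(s) = 7.)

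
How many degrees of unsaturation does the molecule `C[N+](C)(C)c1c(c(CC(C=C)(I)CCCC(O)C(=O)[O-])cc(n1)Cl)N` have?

6

Molecular formula from the SMILES: C17H25ClIN3O3.
DoU = (2C + 2 + N − H − X)/2 = (2·17 + 2 + 3 − 25 − 2)/2 = 12/2 = 6.
(Structurally: 1 ring(s) + 5 π bond(s) = 6.)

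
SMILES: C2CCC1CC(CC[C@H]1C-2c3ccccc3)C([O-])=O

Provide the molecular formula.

Heavy atoms from the SMILES: 17 C, 2 O.
Implicit hydrogens by atom environment:
  6 × C: 2 H each → 12
  5 × C (aromatic): 1 H each → 5
  4 × C: 1 H each → 4
  1 × C: no H
  1 × C (aromatic): no H
  1 × O: no H
  1 × O (charge -1): no H
  Total hydrogens = 21.
Net charge -1.
Molecular formula: C17H21O2-

C17H21O2-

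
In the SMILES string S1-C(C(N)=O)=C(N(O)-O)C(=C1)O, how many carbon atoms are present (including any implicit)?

5

The symbol for carbon appears 5 times in the SMILES.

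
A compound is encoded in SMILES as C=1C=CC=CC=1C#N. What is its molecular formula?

C7H5N

Heavy atoms from the SMILES: 7 C, 1 N.
Implicit hydrogens by atom environment:
  5 × C (aromatic): 1 H each → 5
  1 × C (aromatic): no H
  1 × C: no H
  1 × N: no H
  Total hydrogens = 5.
Molecular formula: C7H5N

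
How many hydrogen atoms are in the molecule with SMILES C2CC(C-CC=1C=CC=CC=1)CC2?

18

Hydrogens are implicit in SMILES; fill each atom to its normal valence:
  6 × C: 2 H each → 12
  5 × C (aromatic): 1 H each → 5
  1 × C: 1 H
  1 × C (aromatic): no H
  Total hydrogens = 18.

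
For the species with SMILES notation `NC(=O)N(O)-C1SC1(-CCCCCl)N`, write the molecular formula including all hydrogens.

C7H14ClN3O2S

Heavy atoms from the SMILES: 7 C, 1 Cl, 3 N, 2 O, 1 S.
Implicit hydrogens by atom environment:
  4 × C: 2 H each → 8
  2 × C: no H
  2 × N: 2 H each → 4
  1 × C: 1 H
  1 × Cl: no H
  1 × N: no H
  1 × O: 1 H
  1 × O: no H
  1 × S: no H
  Total hydrogens = 14.
Molecular formula: C7H14ClN3O2S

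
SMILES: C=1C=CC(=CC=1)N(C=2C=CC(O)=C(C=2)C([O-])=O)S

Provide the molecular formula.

Heavy atoms from the SMILES: 13 C, 1 N, 3 O, 1 S.
Implicit hydrogens by atom environment:
  8 × C (aromatic): 1 H each → 8
  4 × C (aromatic): no H
  1 × C: no H
  1 × N: no H
  1 × O: 1 H
  1 × O: no H
  1 × O (charge -1): no H
  1 × S: 1 H
  Total hydrogens = 10.
Net charge -1.
Molecular formula: C13H10NO3S-

C13H10NO3S-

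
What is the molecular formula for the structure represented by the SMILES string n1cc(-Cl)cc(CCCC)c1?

C9H12ClN

Heavy atoms from the SMILES: 9 C, 1 Cl, 1 N.
Implicit hydrogens by atom environment:
  3 × C: 2 H each → 6
  3 × C (aromatic): 1 H each → 3
  2 × C (aromatic): no H
  1 × C: 3 H
  1 × Cl: no H
  1 × N (aromatic): no H
  Total hydrogens = 12.
Molecular formula: C9H12ClN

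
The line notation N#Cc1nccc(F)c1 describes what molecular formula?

Heavy atoms from the SMILES: 6 C, 1 F, 2 N.
Implicit hydrogens by atom environment:
  3 × C (aromatic): 1 H each → 3
  2 × C (aromatic): no H
  1 × C: no H
  1 × F: no H
  1 × N (aromatic): no H
  1 × N: no H
  Total hydrogens = 3.
Molecular formula: C6H3FN2

C6H3FN2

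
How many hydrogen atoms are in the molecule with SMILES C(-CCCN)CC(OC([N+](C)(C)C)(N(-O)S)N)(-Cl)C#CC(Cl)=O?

Hydrogens are implicit in SMILES; fill each atom to its normal valence:
  5 × C: 2 H each → 10
  5 × C: no H
  3 × C: 3 H each → 9
  2 × Cl: no H
  2 × N: 2 H each → 4
  2 × O: no H
  1 × N (charge +1): no H
  1 × N: no H
  1 × O: 1 H
  1 × S: 1 H
  Total hydrogens = 25.

25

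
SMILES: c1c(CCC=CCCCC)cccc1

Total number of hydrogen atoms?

Hydrogens are implicit in SMILES; fill each atom to its normal valence:
  5 × C: 2 H each → 10
  5 × C (aromatic): 1 H each → 5
  2 × C: 1 H each → 2
  1 × C: 3 H
  1 × C (aromatic): no H
  Total hydrogens = 20.

20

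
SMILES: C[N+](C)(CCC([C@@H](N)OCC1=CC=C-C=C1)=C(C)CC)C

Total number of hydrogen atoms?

Hydrogens are implicit in SMILES; fill each atom to its normal valence:
  5 × C: 3 H each → 15
  5 × C (aromatic): 1 H each → 5
  4 × C: 2 H each → 8
  2 × C: no H
  1 × C: 1 H
  1 × C (aromatic): no H
  1 × N: 2 H
  1 × N (charge +1): no H
  1 × O: no H
  Total hydrogens = 31.

31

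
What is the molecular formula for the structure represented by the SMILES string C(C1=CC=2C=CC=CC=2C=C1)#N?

Heavy atoms from the SMILES: 11 C, 1 N.
Implicit hydrogens by atom environment:
  7 × C (aromatic): 1 H each → 7
  3 × C (aromatic): no H
  1 × C: no H
  1 × N: no H
  Total hydrogens = 7.
Molecular formula: C11H7N

C11H7N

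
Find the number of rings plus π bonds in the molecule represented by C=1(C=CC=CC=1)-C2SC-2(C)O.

5

Molecular formula from the SMILES: C9H10OS.
DoU = (2C + 2 + N − H − X)/2 = (2·9 + 2 + 0 − 10 − 0)/2 = 10/2 = 5.
(Structurally: 2 ring(s) + 3 π bond(s) = 5.)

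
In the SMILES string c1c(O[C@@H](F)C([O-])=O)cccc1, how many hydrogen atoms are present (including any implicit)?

Hydrogens are implicit in SMILES; fill each atom to its normal valence:
  5 × C (aromatic): 1 H each → 5
  2 × O: no H
  1 × C: 1 H
  1 × C (aromatic): no H
  1 × C: no H
  1 × F: no H
  1 × O (charge -1): no H
  Total hydrogens = 6.

6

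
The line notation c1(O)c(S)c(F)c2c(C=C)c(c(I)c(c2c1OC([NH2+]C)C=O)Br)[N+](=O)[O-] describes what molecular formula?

C15H12BrFIN2O5S+

Heavy atoms from the SMILES: 1 Br, 15 C, 1 F, 1 I, 2 N, 5 O, 1 S.
Implicit hydrogens by atom environment:
  10 × C (aromatic): no H
  3 × C: 1 H each → 3
  3 × O: no H
  1 × Br: no H
  1 × C: 3 H
  1 × C: 2 H
  1 × F: no H
  1 × I: no H
  1 × N (charge +1): 2 H
  1 × N (charge +1): no H
  1 × O: 1 H
  1 × O (charge -1): no H
  1 × S: 1 H
  Total hydrogens = 12.
Net charge +1.
Molecular formula: C15H12BrFIN2O5S+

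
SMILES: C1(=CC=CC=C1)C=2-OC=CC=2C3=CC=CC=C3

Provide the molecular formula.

C16H12O

Heavy atoms from the SMILES: 16 C, 1 O.
Implicit hydrogens by atom environment:
  12 × C (aromatic): 1 H each → 12
  4 × C (aromatic): no H
  1 × O (aromatic): no H
  Total hydrogens = 12.
Molecular formula: C16H12O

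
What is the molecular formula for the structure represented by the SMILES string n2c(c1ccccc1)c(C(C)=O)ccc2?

C13H11NO

Heavy atoms from the SMILES: 13 C, 1 N, 1 O.
Implicit hydrogens by atom environment:
  8 × C (aromatic): 1 H each → 8
  3 × C (aromatic): no H
  1 × C: 3 H
  1 × C: no H
  1 × N (aromatic): no H
  1 × O: no H
  Total hydrogens = 11.
Molecular formula: C13H11NO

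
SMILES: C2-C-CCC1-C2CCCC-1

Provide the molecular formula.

C10H18

Heavy atoms from the SMILES: 10 C.
Implicit hydrogens by atom environment:
  8 × C: 2 H each → 16
  2 × C: 1 H each → 2
  Total hydrogens = 18.
Molecular formula: C10H18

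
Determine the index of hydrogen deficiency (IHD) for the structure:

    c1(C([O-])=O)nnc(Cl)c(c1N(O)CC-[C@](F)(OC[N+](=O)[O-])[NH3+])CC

6

Molecular formula from the SMILES: C11H15ClFN5O6.
DoU = (2C + 2 + N − H − X)/2 = (2·11 + 2 + 5 − 15 − 2)/2 = 12/2 = 6.
(Structurally: 1 ring(s) + 5 π bond(s) = 6.)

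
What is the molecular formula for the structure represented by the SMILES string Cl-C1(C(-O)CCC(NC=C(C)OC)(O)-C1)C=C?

C12H20ClNO3

Heavy atoms from the SMILES: 12 C, 1 Cl, 1 N, 3 O.
Implicit hydrogens by atom environment:
  4 × C: 2 H each → 8
  3 × C: 1 H each → 3
  3 × C: no H
  2 × C: 3 H each → 6
  2 × O: 1 H each → 2
  1 × Cl: no H
  1 × N: 1 H
  1 × O: no H
  Total hydrogens = 20.
Molecular formula: C12H20ClNO3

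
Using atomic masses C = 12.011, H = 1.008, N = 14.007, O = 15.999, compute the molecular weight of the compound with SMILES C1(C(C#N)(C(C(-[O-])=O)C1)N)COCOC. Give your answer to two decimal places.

213.21

Molecular formula: C9H13N2O4-.
M = 9×12.011 + 13×1.008 + 2×14.007 + 4×15.999 = 213.21 g/mol.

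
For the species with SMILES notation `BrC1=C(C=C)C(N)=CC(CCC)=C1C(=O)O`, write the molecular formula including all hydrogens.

Heavy atoms from the SMILES: 1 Br, 12 C, 1 N, 2 O.
Implicit hydrogens by atom environment:
  5 × C (aromatic): no H
  3 × C: 2 H each → 6
  1 × Br: no H
  1 × C: 3 H
  1 × C (aromatic): 1 H
  1 × C: 1 H
  1 × C: no H
  1 × N: 2 H
  1 × O: 1 H
  1 × O: no H
  Total hydrogens = 14.
Molecular formula: C12H14BrNO2

C12H14BrNO2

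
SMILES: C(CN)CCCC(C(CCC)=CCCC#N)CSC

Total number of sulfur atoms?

The symbol for sulfur appears 1 time in the SMILES.

1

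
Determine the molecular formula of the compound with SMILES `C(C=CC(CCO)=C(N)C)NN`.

C8H17N3O

Heavy atoms from the SMILES: 8 C, 3 N, 1 O.
Implicit hydrogens by atom environment:
  3 × C: 2 H each → 6
  2 × C: 1 H each → 2
  2 × C: no H
  2 × N: 2 H each → 4
  1 × C: 3 H
  1 × N: 1 H
  1 × O: 1 H
  Total hydrogens = 17.
Molecular formula: C8H17N3O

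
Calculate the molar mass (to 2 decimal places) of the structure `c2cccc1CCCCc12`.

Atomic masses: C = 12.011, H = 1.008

132.21

Molecular formula: C10H12.
M = 10×12.011 + 12×1.008 = 132.21 g/mol.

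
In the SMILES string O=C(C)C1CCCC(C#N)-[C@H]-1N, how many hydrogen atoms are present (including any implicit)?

14

Hydrogens are implicit in SMILES; fill each atom to its normal valence:
  3 × C: 2 H each → 6
  3 × C: 1 H each → 3
  2 × C: no H
  1 × C: 3 H
  1 × N: 2 H
  1 × N: no H
  1 × O: no H
  Total hydrogens = 14.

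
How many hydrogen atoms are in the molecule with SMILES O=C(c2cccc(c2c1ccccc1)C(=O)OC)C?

Hydrogens are implicit in SMILES; fill each atom to its normal valence:
  8 × C (aromatic): 1 H each → 8
  4 × C (aromatic): no H
  3 × O: no H
  2 × C: 3 H each → 6
  2 × C: no H
  Total hydrogens = 14.

14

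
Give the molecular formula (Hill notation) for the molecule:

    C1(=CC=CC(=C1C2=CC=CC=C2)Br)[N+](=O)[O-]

C12H8BrNO2

Heavy atoms from the SMILES: 1 Br, 12 C, 1 N, 2 O.
Implicit hydrogens by atom environment:
  8 × C (aromatic): 1 H each → 8
  4 × C (aromatic): no H
  1 × Br: no H
  1 × N (charge +1): no H
  1 × O: no H
  1 × O (charge -1): no H
  Total hydrogens = 8.
Molecular formula: C12H8BrNO2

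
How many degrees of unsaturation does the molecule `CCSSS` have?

Molecular formula from the SMILES: C2H6S3.
DoU = (2C + 2 + N − H − X)/2 = (2·2 + 2 + 0 − 6 − 0)/2 = 0/2 = 0.
(Structurally: 0 ring(s) + 0 π bond(s) = 0.)

0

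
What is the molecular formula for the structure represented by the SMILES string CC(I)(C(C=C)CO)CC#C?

Heavy atoms from the SMILES: 9 C, 1 I, 1 O.
Implicit hydrogens by atom environment:
  3 × C: 2 H each → 6
  3 × C: 1 H each → 3
  2 × C: no H
  1 × C: 3 H
  1 × I: no H
  1 × O: 1 H
  Total hydrogens = 13.
Molecular formula: C9H13IO

C9H13IO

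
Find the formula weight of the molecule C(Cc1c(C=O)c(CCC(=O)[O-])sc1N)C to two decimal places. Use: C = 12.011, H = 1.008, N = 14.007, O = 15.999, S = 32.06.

240.30

Molecular formula: C11H14NO3S-.
M = 11×12.011 + 14×1.008 + 1×14.007 + 3×15.999 + 1×32.06 = 240.30 g/mol.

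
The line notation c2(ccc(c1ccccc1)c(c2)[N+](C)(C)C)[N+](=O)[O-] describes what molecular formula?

Heavy atoms from the SMILES: 15 C, 2 N, 2 O.
Implicit hydrogens by atom environment:
  8 × C (aromatic): 1 H each → 8
  4 × C (aromatic): no H
  3 × C: 3 H each → 9
  2 × N (charge +1): no H
  1 × O: no H
  1 × O (charge -1): no H
  Total hydrogens = 17.
Net charge +1.
Molecular formula: C15H17N2O2+

C15H17N2O2+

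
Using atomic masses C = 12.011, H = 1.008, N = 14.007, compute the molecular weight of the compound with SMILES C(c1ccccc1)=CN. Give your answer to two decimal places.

119.17

Molecular formula: C8H9N.
M = 8×12.011 + 9×1.008 + 1×14.007 = 119.17 g/mol.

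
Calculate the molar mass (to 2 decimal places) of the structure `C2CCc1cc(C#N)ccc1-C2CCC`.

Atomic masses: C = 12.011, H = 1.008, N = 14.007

Molecular formula: C14H17N.
M = 14×12.011 + 17×1.008 + 1×14.007 = 199.30 g/mol.

199.30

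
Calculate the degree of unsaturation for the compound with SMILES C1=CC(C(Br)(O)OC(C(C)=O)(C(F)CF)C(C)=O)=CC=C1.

6

Molecular formula from the SMILES: C14H15BrF2O4.
DoU = (2C + 2 + N − H − X)/2 = (2·14 + 2 + 0 − 15 − 3)/2 = 12/2 = 6.
(Structurally: 1 ring(s) + 5 π bond(s) = 6.)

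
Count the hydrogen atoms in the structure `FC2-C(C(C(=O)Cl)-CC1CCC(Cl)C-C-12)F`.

Hydrogens are implicit in SMILES; fill each atom to its normal valence:
  6 × C: 1 H each → 6
  4 × C: 2 H each → 8
  2 × Cl: no H
  2 × F: no H
  1 × C: no H
  1 × O: no H
  Total hydrogens = 14.

14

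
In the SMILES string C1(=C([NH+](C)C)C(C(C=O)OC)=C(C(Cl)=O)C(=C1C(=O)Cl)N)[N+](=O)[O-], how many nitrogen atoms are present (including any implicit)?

The symbol for nitrogen appears 3 times in the SMILES.

3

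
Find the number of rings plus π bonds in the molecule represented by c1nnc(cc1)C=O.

Molecular formula from the SMILES: C5H4N2O.
DoU = (2C + 2 + N − H − X)/2 = (2·5 + 2 + 2 − 4 − 0)/2 = 10/2 = 5.
(Structurally: 1 ring(s) + 4 π bond(s) = 5.)

5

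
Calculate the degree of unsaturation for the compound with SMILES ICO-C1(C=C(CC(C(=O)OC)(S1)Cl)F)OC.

3

Molecular formula from the SMILES: C9H11ClFIO4S.
DoU = (2C + 2 + N − H − X)/2 = (2·9 + 2 + 0 − 11 − 3)/2 = 6/2 = 3.
(Structurally: 1 ring(s) + 2 π bond(s) = 3.)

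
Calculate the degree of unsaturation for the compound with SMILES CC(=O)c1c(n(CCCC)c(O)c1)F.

4

Molecular formula from the SMILES: C10H14FNO2.
DoU = (2C + 2 + N − H − X)/2 = (2·10 + 2 + 1 − 14 − 1)/2 = 8/2 = 4.
(Structurally: 1 ring(s) + 3 π bond(s) = 4.)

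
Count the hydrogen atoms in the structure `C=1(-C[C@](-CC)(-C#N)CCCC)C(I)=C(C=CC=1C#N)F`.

Hydrogens are implicit in SMILES; fill each atom to its normal valence:
  5 × C: 2 H each → 10
  4 × C (aromatic): no H
  3 × C: no H
  2 × C: 3 H each → 6
  2 × C (aromatic): 1 H each → 2
  2 × N: no H
  1 × F: no H
  1 × I: no H
  Total hydrogens = 18.

18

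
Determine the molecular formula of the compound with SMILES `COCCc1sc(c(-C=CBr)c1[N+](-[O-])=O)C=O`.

C10H10BrNO4S

Heavy atoms from the SMILES: 1 Br, 10 C, 1 N, 4 O, 1 S.
Implicit hydrogens by atom environment:
  4 × C (aromatic): no H
  3 × C: 1 H each → 3
  3 × O: no H
  2 × C: 2 H each → 4
  1 × Br: no H
  1 × C: 3 H
  1 × N (charge +1): no H
  1 × O (charge -1): no H
  1 × S (aromatic): no H
  Total hydrogens = 10.
Molecular formula: C10H10BrNO4S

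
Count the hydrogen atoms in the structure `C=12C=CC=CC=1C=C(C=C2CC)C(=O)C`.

Hydrogens are implicit in SMILES; fill each atom to its normal valence:
  6 × C (aromatic): 1 H each → 6
  4 × C (aromatic): no H
  2 × C: 3 H each → 6
  1 × C: 2 H
  1 × C: no H
  1 × O: no H
  Total hydrogens = 14.

14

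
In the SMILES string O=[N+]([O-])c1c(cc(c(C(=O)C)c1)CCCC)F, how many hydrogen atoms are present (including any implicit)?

14

Hydrogens are implicit in SMILES; fill each atom to its normal valence:
  4 × C (aromatic): no H
  3 × C: 2 H each → 6
  2 × C: 3 H each → 6
  2 × C (aromatic): 1 H each → 2
  2 × O: no H
  1 × C: no H
  1 × F: no H
  1 × N (charge +1): no H
  1 × O (charge -1): no H
  Total hydrogens = 14.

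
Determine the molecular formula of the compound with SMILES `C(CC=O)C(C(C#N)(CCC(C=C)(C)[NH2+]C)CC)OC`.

Heavy atoms from the SMILES: 16 C, 2 N, 2 O.
Implicit hydrogens by atom environment:
  6 × C: 2 H each → 12
  4 × C: 3 H each → 12
  3 × C: 1 H each → 3
  3 × C: no H
  2 × O: no H
  1 × N (charge +1): 2 H
  1 × N: no H
  Total hydrogens = 29.
Net charge +1.
Molecular formula: C16H29N2O2+

C16H29N2O2+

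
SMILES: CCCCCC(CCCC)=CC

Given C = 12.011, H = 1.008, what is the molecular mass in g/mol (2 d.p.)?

Molecular formula: C12H24.
M = 12×12.011 + 24×1.008 = 168.32 g/mol.

168.32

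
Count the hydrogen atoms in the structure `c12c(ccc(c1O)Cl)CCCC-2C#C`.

11

Hydrogens are implicit in SMILES; fill each atom to its normal valence:
  4 × C (aromatic): no H
  3 × C: 2 H each → 6
  2 × C (aromatic): 1 H each → 2
  2 × C: 1 H each → 2
  1 × C: no H
  1 × Cl: no H
  1 × O: 1 H
  Total hydrogens = 11.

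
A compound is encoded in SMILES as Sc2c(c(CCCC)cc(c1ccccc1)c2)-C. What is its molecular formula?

C17H20S

Heavy atoms from the SMILES: 17 C, 1 S.
Implicit hydrogens by atom environment:
  7 × C (aromatic): 1 H each → 7
  5 × C (aromatic): no H
  3 × C: 2 H each → 6
  2 × C: 3 H each → 6
  1 × S: 1 H
  Total hydrogens = 20.
Molecular formula: C17H20S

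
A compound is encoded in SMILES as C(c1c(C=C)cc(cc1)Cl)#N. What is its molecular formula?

Heavy atoms from the SMILES: 9 C, 1 Cl, 1 N.
Implicit hydrogens by atom environment:
  3 × C (aromatic): 1 H each → 3
  3 × C (aromatic): no H
  1 × C: 2 H
  1 × C: 1 H
  1 × C: no H
  1 × Cl: no H
  1 × N: no H
  Total hydrogens = 6.
Molecular formula: C9H6ClN

C9H6ClN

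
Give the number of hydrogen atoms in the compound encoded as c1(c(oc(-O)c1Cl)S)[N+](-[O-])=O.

Hydrogens are implicit in SMILES; fill each atom to its normal valence:
  4 × C (aromatic): no H
  1 × Cl: no H
  1 × N (charge +1): no H
  1 × O: 1 H
  1 × O (aromatic): no H
  1 × O: no H
  1 × O (charge -1): no H
  1 × S: 1 H
  Total hydrogens = 2.

2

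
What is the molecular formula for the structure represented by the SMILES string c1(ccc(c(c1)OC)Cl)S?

C7H7ClOS

Heavy atoms from the SMILES: 7 C, 1 Cl, 1 O, 1 S.
Implicit hydrogens by atom environment:
  3 × C (aromatic): 1 H each → 3
  3 × C (aromatic): no H
  1 × C: 3 H
  1 × Cl: no H
  1 × O: no H
  1 × S: 1 H
  Total hydrogens = 7.
Molecular formula: C7H7ClOS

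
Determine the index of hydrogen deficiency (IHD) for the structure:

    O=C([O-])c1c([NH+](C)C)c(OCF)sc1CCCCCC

Molecular formula from the SMILES: C14H22FNO3S.
DoU = (2C + 2 + N − H − X)/2 = (2·14 + 2 + 1 − 22 − 1)/2 = 8/2 = 4.
(Structurally: 1 ring(s) + 3 π bond(s) = 4.)

4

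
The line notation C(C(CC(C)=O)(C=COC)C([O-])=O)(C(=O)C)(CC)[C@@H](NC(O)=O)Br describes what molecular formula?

Heavy atoms from the SMILES: 1 Br, 15 C, 1 N, 7 O.
Implicit hydrogens by atom environment:
  6 × C: no H
  5 × O: no H
  4 × C: 3 H each → 12
  3 × C: 1 H each → 3
  2 × C: 2 H each → 4
  1 × Br: no H
  1 × N: 1 H
  1 × O: 1 H
  1 × O (charge -1): no H
  Total hydrogens = 21.
Net charge -1.
Molecular formula: C15H21BrNO7-

C15H21BrNO7-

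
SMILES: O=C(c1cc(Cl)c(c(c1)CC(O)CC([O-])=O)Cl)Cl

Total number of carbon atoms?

11

The symbol for carbon appears 11 times in the SMILES. Lowercase c denotes aromatic carbon and counts toward C.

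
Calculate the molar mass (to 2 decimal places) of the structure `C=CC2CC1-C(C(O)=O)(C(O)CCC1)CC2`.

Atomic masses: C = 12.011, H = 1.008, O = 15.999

224.30

Molecular formula: C13H20O3.
M = 13×12.011 + 20×1.008 + 3×15.999 = 224.30 g/mol.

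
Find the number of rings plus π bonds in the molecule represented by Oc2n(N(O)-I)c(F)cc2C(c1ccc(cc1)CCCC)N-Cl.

Molecular formula from the SMILES: C15H18ClFIN3O2.
DoU = (2C + 2 + N − H − X)/2 = (2·15 + 2 + 3 − 18 − 3)/2 = 14/2 = 7.
(Structurally: 2 ring(s) + 5 π bond(s) = 7.)

7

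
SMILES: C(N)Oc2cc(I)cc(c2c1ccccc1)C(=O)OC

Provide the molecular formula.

C15H14INO3

Heavy atoms from the SMILES: 15 C, 1 I, 1 N, 3 O.
Implicit hydrogens by atom environment:
  7 × C (aromatic): 1 H each → 7
  5 × C (aromatic): no H
  3 × O: no H
  1 × C: 3 H
  1 × C: 2 H
  1 × C: no H
  1 × I: no H
  1 × N: 2 H
  Total hydrogens = 14.
Molecular formula: C15H14INO3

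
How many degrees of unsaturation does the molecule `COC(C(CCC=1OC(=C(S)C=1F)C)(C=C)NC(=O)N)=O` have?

6

Molecular formula from the SMILES: C13H17FN2O4S.
DoU = (2C + 2 + N − H − X)/2 = (2·13 + 2 + 2 − 17 − 1)/2 = 12/2 = 6.
(Structurally: 1 ring(s) + 5 π bond(s) = 6.)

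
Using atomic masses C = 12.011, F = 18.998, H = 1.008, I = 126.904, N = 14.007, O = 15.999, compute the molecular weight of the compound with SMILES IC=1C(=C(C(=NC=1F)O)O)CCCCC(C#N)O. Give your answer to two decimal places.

366.13

Molecular formula: C11H12FIN2O3.
M = 11×12.011 + 1×18.998 + 12×1.008 + 1×126.904 + 2×14.007 + 3×15.999 = 366.13 g/mol.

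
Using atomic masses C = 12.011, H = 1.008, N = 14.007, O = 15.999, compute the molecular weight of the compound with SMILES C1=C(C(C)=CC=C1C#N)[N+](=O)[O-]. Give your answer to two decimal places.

Molecular formula: C8H6N2O2.
M = 8×12.011 + 6×1.008 + 2×14.007 + 2×15.999 = 162.15 g/mol.

162.15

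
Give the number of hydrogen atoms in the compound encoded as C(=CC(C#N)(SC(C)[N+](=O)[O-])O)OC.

Hydrogens are implicit in SMILES; fill each atom to its normal valence:
  3 × C: 1 H each → 3
  2 × C: 3 H each → 6
  2 × C: no H
  2 × O: no H
  1 × N (charge +1): no H
  1 × N: no H
  1 × O: 1 H
  1 × O (charge -1): no H
  1 × S: no H
  Total hydrogens = 10.

10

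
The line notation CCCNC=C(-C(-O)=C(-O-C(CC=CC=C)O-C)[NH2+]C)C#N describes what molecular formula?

Heavy atoms from the SMILES: 16 C, 3 N, 3 O.
Implicit hydrogens by atom environment:
  5 × C: 1 H each → 5
  4 × C: 2 H each → 8
  4 × C: no H
  3 × C: 3 H each → 9
  2 × O: no H
  1 × N (charge +1): 2 H
  1 × N: 1 H
  1 × N: no H
  1 × O: 1 H
  Total hydrogens = 26.
Net charge +1.
Molecular formula: C16H26N3O3+

C16H26N3O3+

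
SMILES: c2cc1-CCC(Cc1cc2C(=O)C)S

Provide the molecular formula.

Heavy atoms from the SMILES: 12 C, 1 O, 1 S.
Implicit hydrogens by atom environment:
  3 × C: 2 H each → 6
  3 × C (aromatic): 1 H each → 3
  3 × C (aromatic): no H
  1 × C: 3 H
  1 × C: 1 H
  1 × C: no H
  1 × O: no H
  1 × S: 1 H
  Total hydrogens = 14.
Molecular formula: C12H14OS

C12H14OS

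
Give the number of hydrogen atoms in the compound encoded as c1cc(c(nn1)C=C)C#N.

Hydrogens are implicit in SMILES; fill each atom to its normal valence:
  2 × C (aromatic): 1 H each → 2
  2 × C (aromatic): no H
  2 × N (aromatic): no H
  1 × C: 2 H
  1 × C: 1 H
  1 × C: no H
  1 × N: no H
  Total hydrogens = 5.

5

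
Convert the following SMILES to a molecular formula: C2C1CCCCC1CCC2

C10H18

Heavy atoms from the SMILES: 10 C.
Implicit hydrogens by atom environment:
  8 × C: 2 H each → 16
  2 × C: 1 H each → 2
  Total hydrogens = 18.
Molecular formula: C10H18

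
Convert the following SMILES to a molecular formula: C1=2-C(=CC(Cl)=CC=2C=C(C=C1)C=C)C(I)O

C13H10ClIO

Heavy atoms from the SMILES: 13 C, 1 Cl, 1 I, 1 O.
Implicit hydrogens by atom environment:
  5 × C (aromatic): 1 H each → 5
  5 × C (aromatic): no H
  2 × C: 1 H each → 2
  1 × C: 2 H
  1 × Cl: no H
  1 × I: no H
  1 × O: 1 H
  Total hydrogens = 10.
Molecular formula: C13H10ClIO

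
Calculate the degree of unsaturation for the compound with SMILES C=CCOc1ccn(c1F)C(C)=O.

Molecular formula from the SMILES: C9H10FNO2.
DoU = (2C + 2 + N − H − X)/2 = (2·9 + 2 + 1 − 10 − 1)/2 = 10/2 = 5.
(Structurally: 1 ring(s) + 4 π bond(s) = 5.)

5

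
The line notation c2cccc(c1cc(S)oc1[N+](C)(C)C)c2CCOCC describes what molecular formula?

Heavy atoms from the SMILES: 17 C, 1 N, 2 O, 1 S.
Implicit hydrogens by atom environment:
  5 × C (aromatic): 1 H each → 5
  5 × C (aromatic): no H
  4 × C: 3 H each → 12
  3 × C: 2 H each → 6
  1 × N (charge +1): no H
  1 × O (aromatic): no H
  1 × O: no H
  1 × S: 1 H
  Total hydrogens = 24.
Net charge +1.
Molecular formula: C17H24NO2S+

C17H24NO2S+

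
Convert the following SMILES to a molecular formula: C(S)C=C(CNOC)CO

Heavy atoms from the SMILES: 6 C, 1 N, 2 O, 1 S.
Implicit hydrogens by atom environment:
  3 × C: 2 H each → 6
  1 × C: 3 H
  1 × C: 1 H
  1 × C: no H
  1 × N: 1 H
  1 × O: 1 H
  1 × O: no H
  1 × S: 1 H
  Total hydrogens = 13.
Molecular formula: C6H13NO2S

C6H13NO2S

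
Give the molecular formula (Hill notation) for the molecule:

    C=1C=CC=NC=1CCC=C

C9H11N

Heavy atoms from the SMILES: 9 C, 1 N.
Implicit hydrogens by atom environment:
  4 × C (aromatic): 1 H each → 4
  3 × C: 2 H each → 6
  1 × C: 1 H
  1 × C (aromatic): no H
  1 × N (aromatic): no H
  Total hydrogens = 11.
Molecular formula: C9H11N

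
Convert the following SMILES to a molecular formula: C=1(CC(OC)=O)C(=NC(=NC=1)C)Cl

C8H9ClN2O2

Heavy atoms from the SMILES: 8 C, 1 Cl, 2 N, 2 O.
Implicit hydrogens by atom environment:
  3 × C (aromatic): no H
  2 × C: 3 H each → 6
  2 × N (aromatic): no H
  2 × O: no H
  1 × C: 2 H
  1 × C (aromatic): 1 H
  1 × C: no H
  1 × Cl: no H
  Total hydrogens = 9.
Molecular formula: C8H9ClN2O2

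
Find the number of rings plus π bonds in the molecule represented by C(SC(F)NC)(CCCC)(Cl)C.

Molecular formula from the SMILES: C8H17ClFNS.
DoU = (2C + 2 + N − H − X)/2 = (2·8 + 2 + 1 − 17 − 2)/2 = 0/2 = 0.
(Structurally: 0 ring(s) + 0 π bond(s) = 0.)

0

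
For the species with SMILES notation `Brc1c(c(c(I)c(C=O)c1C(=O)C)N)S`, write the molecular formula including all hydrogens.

Heavy atoms from the SMILES: 1 Br, 9 C, 1 I, 1 N, 2 O, 1 S.
Implicit hydrogens by atom environment:
  6 × C (aromatic): no H
  2 × O: no H
  1 × Br: no H
  1 × C: 3 H
  1 × C: 1 H
  1 × C: no H
  1 × I: no H
  1 × N: 2 H
  1 × S: 1 H
  Total hydrogens = 7.
Molecular formula: C9H7BrINO2S

C9H7BrINO2S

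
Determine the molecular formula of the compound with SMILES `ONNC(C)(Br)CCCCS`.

Heavy atoms from the SMILES: 1 Br, 6 C, 2 N, 1 O, 1 S.
Implicit hydrogens by atom environment:
  4 × C: 2 H each → 8
  2 × N: 1 H each → 2
  1 × Br: no H
  1 × C: 3 H
  1 × C: no H
  1 × O: 1 H
  1 × S: 1 H
  Total hydrogens = 15.
Molecular formula: C6H15BrN2OS

C6H15BrN2OS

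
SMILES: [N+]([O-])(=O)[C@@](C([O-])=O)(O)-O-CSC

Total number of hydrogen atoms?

Hydrogens are implicit in SMILES; fill each atom to its normal valence:
  3 × O: no H
  2 × C: no H
  2 × O (charge -1): no H
  1 × C: 3 H
  1 × C: 2 H
  1 × N (charge +1): no H
  1 × O: 1 H
  1 × S: no H
  Total hydrogens = 6.

6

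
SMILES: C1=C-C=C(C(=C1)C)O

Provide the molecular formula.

C7H8O

Heavy atoms from the SMILES: 7 C, 1 O.
Implicit hydrogens by atom environment:
  4 × C (aromatic): 1 H each → 4
  2 × C (aromatic): no H
  1 × C: 3 H
  1 × O: 1 H
  Total hydrogens = 8.
Molecular formula: C7H8O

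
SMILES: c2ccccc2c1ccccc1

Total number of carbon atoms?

The symbol for carbon appears 12 times in the SMILES. Lowercase c denotes aromatic carbon and counts toward C.

12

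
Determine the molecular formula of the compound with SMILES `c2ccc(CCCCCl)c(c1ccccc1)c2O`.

Heavy atoms from the SMILES: 16 C, 1 Cl, 1 O.
Implicit hydrogens by atom environment:
  8 × C (aromatic): 1 H each → 8
  4 × C: 2 H each → 8
  4 × C (aromatic): no H
  1 × Cl: no H
  1 × O: 1 H
  Total hydrogens = 17.
Molecular formula: C16H17ClO

C16H17ClO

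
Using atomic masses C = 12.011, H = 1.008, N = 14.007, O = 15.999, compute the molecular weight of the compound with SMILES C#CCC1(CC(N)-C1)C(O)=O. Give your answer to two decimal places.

153.18

Molecular formula: C8H11NO2.
M = 8×12.011 + 11×1.008 + 1×14.007 + 2×15.999 = 153.18 g/mol.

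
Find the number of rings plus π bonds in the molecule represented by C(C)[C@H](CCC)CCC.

Molecular formula from the SMILES: C9H20.
DoU = (2C + 2 + N − H − X)/2 = (2·9 + 2 + 0 − 20 − 0)/2 = 0/2 = 0.
(Structurally: 0 ring(s) + 0 π bond(s) = 0.)

0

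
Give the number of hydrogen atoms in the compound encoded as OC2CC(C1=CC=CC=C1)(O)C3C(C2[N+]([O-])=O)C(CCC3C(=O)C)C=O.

Hydrogens are implicit in SMILES; fill each atom to its normal valence:
  7 × C: 1 H each → 7
  5 × C (aromatic): 1 H each → 5
  3 × C: 2 H each → 6
  3 × O: no H
  2 × C: no H
  2 × O: 1 H each → 2
  1 × C: 3 H
  1 × C (aromatic): no H
  1 × N (charge +1): no H
  1 × O (charge -1): no H
  Total hydrogens = 23.

23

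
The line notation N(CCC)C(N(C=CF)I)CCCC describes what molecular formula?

Heavy atoms from the SMILES: 10 C, 1 F, 1 I, 2 N.
Implicit hydrogens by atom environment:
  5 × C: 2 H each → 10
  3 × C: 1 H each → 3
  2 × C: 3 H each → 6
  1 × F: no H
  1 × I: no H
  1 × N: 1 H
  1 × N: no H
  Total hydrogens = 20.
Molecular formula: C10H20FIN2

C10H20FIN2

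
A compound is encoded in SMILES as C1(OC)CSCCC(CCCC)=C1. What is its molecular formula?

Heavy atoms from the SMILES: 11 C, 1 O, 1 S.
Implicit hydrogens by atom environment:
  6 × C: 2 H each → 12
  2 × C: 3 H each → 6
  2 × C: 1 H each → 2
  1 × C: no H
  1 × O: no H
  1 × S: no H
  Total hydrogens = 20.
Molecular formula: C11H20OS

C11H20OS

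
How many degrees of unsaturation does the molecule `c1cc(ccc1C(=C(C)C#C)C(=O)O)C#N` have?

10

Molecular formula from the SMILES: C13H9NO2.
DoU = (2C + 2 + N − H − X)/2 = (2·13 + 2 + 1 − 9 − 0)/2 = 20/2 = 10.
(Structurally: 1 ring(s) + 9 π bond(s) = 10.)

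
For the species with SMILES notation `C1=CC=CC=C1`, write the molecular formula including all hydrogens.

C6H6

Heavy atoms from the SMILES: 6 C.
Implicit hydrogens by atom environment:
  6 × C (aromatic): 1 H each → 6
  Total hydrogens = 6.
Molecular formula: C6H6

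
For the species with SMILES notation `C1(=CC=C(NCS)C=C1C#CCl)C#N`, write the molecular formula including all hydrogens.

Heavy atoms from the SMILES: 10 C, 1 Cl, 2 N, 1 S.
Implicit hydrogens by atom environment:
  3 × C (aromatic): 1 H each → 3
  3 × C (aromatic): no H
  3 × C: no H
  1 × C: 2 H
  1 × Cl: no H
  1 × N: 1 H
  1 × N: no H
  1 × S: 1 H
  Total hydrogens = 7.
Molecular formula: C10H7ClN2S

C10H7ClN2S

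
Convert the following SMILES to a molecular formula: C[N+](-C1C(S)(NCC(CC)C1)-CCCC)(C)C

Heavy atoms from the SMILES: 14 C, 2 N, 1 S.
Implicit hydrogens by atom environment:
  6 × C: 2 H each → 12
  5 × C: 3 H each → 15
  2 × C: 1 H each → 2
  1 × C: no H
  1 × N: 1 H
  1 × N (charge +1): no H
  1 × S: 1 H
  Total hydrogens = 31.
Net charge +1.
Molecular formula: C14H31N2S+

C14H31N2S+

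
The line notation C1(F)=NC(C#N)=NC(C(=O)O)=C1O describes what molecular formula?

Heavy atoms from the SMILES: 6 C, 1 F, 3 N, 3 O.
Implicit hydrogens by atom environment:
  4 × C (aromatic): no H
  2 × C: no H
  2 × N (aromatic): no H
  2 × O: 1 H each → 2
  1 × F: no H
  1 × N: no H
  1 × O: no H
  Total hydrogens = 2.
Molecular formula: C6H2FN3O3

C6H2FN3O3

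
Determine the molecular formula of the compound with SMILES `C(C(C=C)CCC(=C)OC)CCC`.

C12H22O

Heavy atoms from the SMILES: 12 C, 1 O.
Implicit hydrogens by atom environment:
  7 × C: 2 H each → 14
  2 × C: 3 H each → 6
  2 × C: 1 H each → 2
  1 × C: no H
  1 × O: no H
  Total hydrogens = 22.
Molecular formula: C12H22O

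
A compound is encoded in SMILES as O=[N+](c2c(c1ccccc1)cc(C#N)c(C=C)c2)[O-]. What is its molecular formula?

Heavy atoms from the SMILES: 15 C, 2 N, 2 O.
Implicit hydrogens by atom environment:
  7 × C (aromatic): 1 H each → 7
  5 × C (aromatic): no H
  1 × C: 2 H
  1 × C: 1 H
  1 × C: no H
  1 × N: no H
  1 × N (charge +1): no H
  1 × O: no H
  1 × O (charge -1): no H
  Total hydrogens = 10.
Molecular formula: C15H10N2O2

C15H10N2O2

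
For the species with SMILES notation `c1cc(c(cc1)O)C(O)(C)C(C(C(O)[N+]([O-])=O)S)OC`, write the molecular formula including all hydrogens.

C12H17NO6S

Heavy atoms from the SMILES: 12 C, 1 N, 6 O, 1 S.
Implicit hydrogens by atom environment:
  4 × C (aromatic): 1 H each → 4
  3 × C: 1 H each → 3
  3 × O: 1 H each → 3
  2 × C: 3 H each → 6
  2 × C (aromatic): no H
  2 × O: no H
  1 × C: no H
  1 × N (charge +1): no H
  1 × O (charge -1): no H
  1 × S: 1 H
  Total hydrogens = 17.
Molecular formula: C12H17NO6S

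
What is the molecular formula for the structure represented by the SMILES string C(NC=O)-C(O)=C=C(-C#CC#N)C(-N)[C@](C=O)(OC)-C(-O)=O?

Heavy atoms from the SMILES: 13 C, 3 N, 6 O.
Implicit hydrogens by atom environment:
  8 × C: no H
  4 × O: no H
  3 × C: 1 H each → 3
  2 × O: 1 H each → 2
  1 × C: 3 H
  1 × C: 2 H
  1 × N: 2 H
  1 × N: 1 H
  1 × N: no H
  Total hydrogens = 13.
Molecular formula: C13H13N3O6

C13H13N3O6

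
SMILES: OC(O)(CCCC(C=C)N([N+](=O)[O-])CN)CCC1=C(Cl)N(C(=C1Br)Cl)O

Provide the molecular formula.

Heavy atoms from the SMILES: 1 Br, 14 C, 2 Cl, 4 N, 5 O.
Implicit hydrogens by atom environment:
  7 × C: 2 H each → 14
  4 × C (aromatic): no H
  3 × O: 1 H each → 3
  2 × C: 1 H each → 2
  2 × Cl: no H
  1 × Br: no H
  1 × C: no H
  1 × N: 2 H
  1 × N (aromatic): no H
  1 × N: no H
  1 × N (charge +1): no H
  1 × O: no H
  1 × O (charge -1): no H
  Total hydrogens = 21.
Molecular formula: C14H21BrCl2N4O5

C14H21BrCl2N4O5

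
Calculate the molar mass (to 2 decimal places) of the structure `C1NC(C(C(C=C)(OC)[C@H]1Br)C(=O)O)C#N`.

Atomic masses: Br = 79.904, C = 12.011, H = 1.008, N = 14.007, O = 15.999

289.13

Molecular formula: C10H13BrN2O3.
M = 1×79.904 + 10×12.011 + 13×1.008 + 2×14.007 + 3×15.999 = 289.13 g/mol.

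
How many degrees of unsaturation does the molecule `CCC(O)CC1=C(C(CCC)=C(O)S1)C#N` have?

5

Molecular formula from the SMILES: C12H17NO2S.
DoU = (2C + 2 + N − H − X)/2 = (2·12 + 2 + 1 − 17 − 0)/2 = 10/2 = 5.
(Structurally: 1 ring(s) + 4 π bond(s) = 5.)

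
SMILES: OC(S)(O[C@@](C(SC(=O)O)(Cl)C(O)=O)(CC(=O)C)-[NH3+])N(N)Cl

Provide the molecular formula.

Heavy atoms from the SMILES: 8 C, 2 Cl, 3 N, 7 O, 2 S.
Implicit hydrogens by atom environment:
  6 × C: no H
  4 × O: no H
  3 × O: 1 H each → 3
  2 × Cl: no H
  1 × C: 3 H
  1 × C: 2 H
  1 × N (charge +1): 3 H
  1 × N: 2 H
  1 × N: no H
  1 × S: 1 H
  1 × S: no H
  Total hydrogens = 14.
Net charge +1.
Molecular formula: C8H14Cl2N3O7S2+

C8H14Cl2N3O7S2+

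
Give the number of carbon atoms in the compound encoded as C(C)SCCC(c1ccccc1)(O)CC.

13

The symbol for carbon appears 13 times in the SMILES. Lowercase c denotes aromatic carbon and counts toward C.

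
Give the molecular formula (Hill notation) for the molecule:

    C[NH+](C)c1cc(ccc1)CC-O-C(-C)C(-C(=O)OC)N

C15H25N2O3+

Heavy atoms from the SMILES: 15 C, 2 N, 3 O.
Implicit hydrogens by atom environment:
  4 × C: 3 H each → 12
  4 × C (aromatic): 1 H each → 4
  3 × O: no H
  2 × C: 2 H each → 4
  2 × C: 1 H each → 2
  2 × C (aromatic): no H
  1 × C: no H
  1 × N: 2 H
  1 × N (charge +1): 1 H
  Total hydrogens = 25.
Net charge +1.
Molecular formula: C15H25N2O3+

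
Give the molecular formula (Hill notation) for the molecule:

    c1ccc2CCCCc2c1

Heavy atoms from the SMILES: 10 C.
Implicit hydrogens by atom environment:
  4 × C: 2 H each → 8
  4 × C (aromatic): 1 H each → 4
  2 × C (aromatic): no H
  Total hydrogens = 12.
Molecular formula: C10H12

C10H12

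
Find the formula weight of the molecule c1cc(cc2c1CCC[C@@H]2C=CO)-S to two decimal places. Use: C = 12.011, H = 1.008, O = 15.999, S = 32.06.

206.30

Molecular formula: C12H14OS.
M = 12×12.011 + 14×1.008 + 1×15.999 + 1×32.06 = 206.30 g/mol.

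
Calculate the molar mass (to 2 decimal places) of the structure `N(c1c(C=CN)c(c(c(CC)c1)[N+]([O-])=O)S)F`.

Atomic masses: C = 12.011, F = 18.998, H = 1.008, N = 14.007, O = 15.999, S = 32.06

257.28

Molecular formula: C10H12FN3O2S.
M = 10×12.011 + 1×18.998 + 12×1.008 + 3×14.007 + 2×15.999 + 1×32.06 = 257.28 g/mol.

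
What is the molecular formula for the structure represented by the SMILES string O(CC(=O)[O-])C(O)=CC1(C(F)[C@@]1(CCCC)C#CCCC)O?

C16H22FO5-

Heavy atoms from the SMILES: 16 C, 1 F, 5 O.
Implicit hydrogens by atom environment:
  6 × C: 2 H each → 12
  6 × C: no H
  2 × C: 3 H each → 6
  2 × C: 1 H each → 2
  2 × O: 1 H each → 2
  2 × O: no H
  1 × F: no H
  1 × O (charge -1): no H
  Total hydrogens = 22.
Net charge -1.
Molecular formula: C16H22FO5-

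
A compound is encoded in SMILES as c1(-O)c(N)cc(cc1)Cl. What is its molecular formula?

Heavy atoms from the SMILES: 6 C, 1 Cl, 1 N, 1 O.
Implicit hydrogens by atom environment:
  3 × C (aromatic): 1 H each → 3
  3 × C (aromatic): no H
  1 × Cl: no H
  1 × N: 2 H
  1 × O: 1 H
  Total hydrogens = 6.
Molecular formula: C6H6ClNO

C6H6ClNO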